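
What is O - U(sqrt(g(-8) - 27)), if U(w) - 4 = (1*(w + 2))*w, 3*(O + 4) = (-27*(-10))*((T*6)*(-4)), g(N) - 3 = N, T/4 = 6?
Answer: -51816 - 8*I*sqrt(2) ≈ -51816.0 - 11.314*I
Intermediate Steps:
T = 24 (T = 4*6 = 24)
g(N) = 3 + N
O = -51844 (O = -4 + ((-27*(-10))*((24*6)*(-4)))/3 = -4 + (270*(144*(-4)))/3 = -4 + (270*(-576))/3 = -4 + (1/3)*(-155520) = -4 - 51840 = -51844)
U(w) = 4 + w*(2 + w) (U(w) = 4 + (1*(w + 2))*w = 4 + (1*(2 + w))*w = 4 + (2 + w)*w = 4 + w*(2 + w))
O - U(sqrt(g(-8) - 27)) = -51844 - (4 + (sqrt((3 - 8) - 27))**2 + 2*sqrt((3 - 8) - 27)) = -51844 - (4 + (sqrt(-5 - 27))**2 + 2*sqrt(-5 - 27)) = -51844 - (4 + (sqrt(-32))**2 + 2*sqrt(-32)) = -51844 - (4 + (4*I*sqrt(2))**2 + 2*(4*I*sqrt(2))) = -51844 - (4 - 32 + 8*I*sqrt(2)) = -51844 - (-28 + 8*I*sqrt(2)) = -51844 + (28 - 8*I*sqrt(2)) = -51816 - 8*I*sqrt(2)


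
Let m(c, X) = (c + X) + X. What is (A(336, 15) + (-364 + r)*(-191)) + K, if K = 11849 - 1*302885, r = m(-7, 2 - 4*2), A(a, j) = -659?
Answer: -218542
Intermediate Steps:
m(c, X) = c + 2*X (m(c, X) = (X + c) + X = c + 2*X)
r = -19 (r = -7 + 2*(2 - 4*2) = -7 + 2*(2 - 8) = -7 + 2*(-6) = -7 - 12 = -19)
K = -291036 (K = 11849 - 302885 = -291036)
(A(336, 15) + (-364 + r)*(-191)) + K = (-659 + (-364 - 19)*(-191)) - 291036 = (-659 - 383*(-191)) - 291036 = (-659 + 73153) - 291036 = 72494 - 291036 = -218542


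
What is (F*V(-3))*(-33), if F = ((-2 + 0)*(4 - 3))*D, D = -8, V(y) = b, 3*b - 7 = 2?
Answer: -1584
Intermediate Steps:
b = 3 (b = 7/3 + (⅓)*2 = 7/3 + ⅔ = 3)
V(y) = 3
F = 16 (F = ((-2 + 0)*(4 - 3))*(-8) = -2*1*(-8) = -2*(-8) = 16)
(F*V(-3))*(-33) = (16*3)*(-33) = 48*(-33) = -1584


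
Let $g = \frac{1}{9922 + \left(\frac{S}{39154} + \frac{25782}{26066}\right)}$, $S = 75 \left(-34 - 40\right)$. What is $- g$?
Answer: $- \frac{255147041}{2531785141334} \approx -0.00010078$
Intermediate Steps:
$S = -5550$ ($S = 75 \left(-74\right) = -5550$)
$g = \frac{255147041}{2531785141334}$ ($g = \frac{1}{9922 + \left(- \frac{5550}{39154} + \frac{25782}{26066}\right)} = \frac{1}{9922 + \left(\left(-5550\right) \frac{1}{39154} + 25782 \cdot \frac{1}{26066}\right)} = \frac{1}{9922 + \left(- \frac{2775}{19577} + \frac{12891}{13033}\right)} = \frac{1}{9922 + \frac{216200532}{255147041}} = \frac{1}{\frac{2531785141334}{255147041}} = \frac{255147041}{2531785141334} \approx 0.00010078$)
$- g = \left(-1\right) \frac{255147041}{2531785141334} = - \frac{255147041}{2531785141334}$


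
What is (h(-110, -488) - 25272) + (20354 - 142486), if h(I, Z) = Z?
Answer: -147892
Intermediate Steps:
(h(-110, -488) - 25272) + (20354 - 142486) = (-488 - 25272) + (20354 - 142486) = -25760 - 122132 = -147892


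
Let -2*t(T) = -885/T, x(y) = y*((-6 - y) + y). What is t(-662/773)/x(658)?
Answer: 228035/1742384 ≈ 0.13088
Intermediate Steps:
x(y) = -6*y (x(y) = y*(-6) = -6*y)
t(T) = 885/(2*T) (t(T) = -(-885)/(2*T) = 885/(2*T))
t(-662/773)/x(658) = (885/(2*((-662/773))))/((-6*658)) = (885/(2*((-662*1/773))))/(-3948) = (885/(2*(-662/773)))*(-1/3948) = ((885/2)*(-773/662))*(-1/3948) = -684105/1324*(-1/3948) = 228035/1742384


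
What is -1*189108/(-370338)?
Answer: 31518/61723 ≈ 0.51064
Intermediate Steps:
-1*189108/(-370338) = -189108*(-1/370338) = 31518/61723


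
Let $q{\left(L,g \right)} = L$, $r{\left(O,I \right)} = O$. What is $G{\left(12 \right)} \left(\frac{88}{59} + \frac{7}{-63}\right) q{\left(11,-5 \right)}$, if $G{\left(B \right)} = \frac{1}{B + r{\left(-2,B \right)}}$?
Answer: $\frac{8063}{5310} \approx 1.5185$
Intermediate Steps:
$G{\left(B \right)} = \frac{1}{-2 + B}$ ($G{\left(B \right)} = \frac{1}{B - 2} = \frac{1}{-2 + B}$)
$G{\left(12 \right)} \left(\frac{88}{59} + \frac{7}{-63}\right) q{\left(11,-5 \right)} = \frac{\frac{88}{59} + \frac{7}{-63}}{-2 + 12} \cdot 11 = \frac{88 \cdot \frac{1}{59} + 7 \left(- \frac{1}{63}\right)}{10} \cdot 11 = \frac{\frac{88}{59} - \frac{1}{9}}{10} \cdot 11 = \frac{1}{10} \cdot \frac{733}{531} \cdot 11 = \frac{733}{5310} \cdot 11 = \frac{8063}{5310}$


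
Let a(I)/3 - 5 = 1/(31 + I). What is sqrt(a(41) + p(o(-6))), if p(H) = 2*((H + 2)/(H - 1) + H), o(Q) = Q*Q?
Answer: sqrt(15737190)/420 ≈ 9.4453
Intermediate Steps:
o(Q) = Q**2
a(I) = 15 + 3/(31 + I)
p(H) = 2*H + 2*(2 + H)/(-1 + H) (p(H) = 2*((2 + H)/(-1 + H) + H) = 2*(H + (2 + H)/(-1 + H)) = 2*H + 2*(2 + H)/(-1 + H))
sqrt(a(41) + p(o(-6))) = sqrt(3*(156 + 5*41)/(31 + 41) + 2*(2 + ((-6)**2)**2)/(-1 + (-6)**2)) = sqrt(3*(156 + 205)/72 + 2*(2 + 36**2)/(-1 + 36)) = sqrt(3*(1/72)*361 + 2*(2 + 1296)/35) = sqrt(361/24 + 2*(1/35)*1298) = sqrt(361/24 + 2596/35) = sqrt(74939/840) = sqrt(15737190)/420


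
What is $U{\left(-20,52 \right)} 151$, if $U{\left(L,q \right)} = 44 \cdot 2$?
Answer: $13288$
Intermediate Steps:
$U{\left(L,q \right)} = 88$
$U{\left(-20,52 \right)} 151 = 88 \cdot 151 = 13288$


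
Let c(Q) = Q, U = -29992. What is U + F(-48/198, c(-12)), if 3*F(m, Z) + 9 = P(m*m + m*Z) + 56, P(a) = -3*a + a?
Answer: -97939145/3267 ≈ -29978.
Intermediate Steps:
P(a) = -2*a
F(m, Z) = 47/3 - 2*m**2/3 - 2*Z*m/3 (F(m, Z) = -3 + (-2*(m*m + m*Z) + 56)/3 = -3 + (-2*(m**2 + Z*m) + 56)/3 = -3 + ((-2*m**2 - 2*Z*m) + 56)/3 = -3 + (56 - 2*m**2 - 2*Z*m)/3 = -3 + (56/3 - 2*m**2/3 - 2*Z*m/3) = 47/3 - 2*m**2/3 - 2*Z*m/3)
U + F(-48/198, c(-12)) = -29992 + (47/3 - 2*(-48/198)*(-12 - 48/198)/3) = -29992 + (47/3 - 2*(-48*1/198)*(-12 - 48*1/198)/3) = -29992 + (47/3 - 2/3*(-8/33)*(-12 - 8/33)) = -29992 + (47/3 - 2/3*(-8/33)*(-404/33)) = -29992 + (47/3 - 6464/3267) = -29992 + 44719/3267 = -97939145/3267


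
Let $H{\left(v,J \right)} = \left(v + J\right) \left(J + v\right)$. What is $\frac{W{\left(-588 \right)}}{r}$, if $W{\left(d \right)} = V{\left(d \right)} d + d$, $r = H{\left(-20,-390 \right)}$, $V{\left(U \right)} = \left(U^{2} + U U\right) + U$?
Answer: $- \frac{101562447}{42025} \approx -2416.7$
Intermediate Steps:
$V{\left(U \right)} = U + 2 U^{2}$ ($V{\left(U \right)} = \left(U^{2} + U^{2}\right) + U = 2 U^{2} + U = U + 2 U^{2}$)
$H{\left(v,J \right)} = \left(J + v\right)^{2}$ ($H{\left(v,J \right)} = \left(J + v\right) \left(J + v\right) = \left(J + v\right)^{2}$)
$r = 168100$ ($r = \left(-390 - 20\right)^{2} = \left(-410\right)^{2} = 168100$)
$W{\left(d \right)} = d + d^{2} \left(1 + 2 d\right)$ ($W{\left(d \right)} = d \left(1 + 2 d\right) d + d = d^{2} \left(1 + 2 d\right) + d = d + d^{2} \left(1 + 2 d\right)$)
$\frac{W{\left(-588 \right)}}{r} = \frac{\left(-588\right) \left(1 - 588 \left(1 + 2 \left(-588\right)\right)\right)}{168100} = - 588 \left(1 - 588 \left(1 - 1176\right)\right) \frac{1}{168100} = - 588 \left(1 - -690900\right) \frac{1}{168100} = - 588 \left(1 + 690900\right) \frac{1}{168100} = \left(-588\right) 690901 \cdot \frac{1}{168100} = \left(-406249788\right) \frac{1}{168100} = - \frac{101562447}{42025}$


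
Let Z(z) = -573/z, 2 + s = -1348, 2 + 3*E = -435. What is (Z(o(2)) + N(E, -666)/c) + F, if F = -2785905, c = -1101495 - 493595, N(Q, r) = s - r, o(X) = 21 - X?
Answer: -42216264448062/15153355 ≈ -2.7859e+6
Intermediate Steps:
E = -437/3 (E = -⅔ + (⅓)*(-435) = -⅔ - 145 = -437/3 ≈ -145.67)
s = -1350 (s = -2 - 1348 = -1350)
N(Q, r) = -1350 - r
c = -1595090
(Z(o(2)) + N(E, -666)/c) + F = (-573/(21 - 1*2) + (-1350 - 1*(-666))/(-1595090)) - 2785905 = (-573/(21 - 2) + (-1350 + 666)*(-1/1595090)) - 2785905 = (-573/19 - 684*(-1/1595090)) - 2785905 = (-573*1/19 + 342/797545) - 2785905 = (-573/19 + 342/797545) - 2785905 = -456986787/15153355 - 2785905 = -42216264448062/15153355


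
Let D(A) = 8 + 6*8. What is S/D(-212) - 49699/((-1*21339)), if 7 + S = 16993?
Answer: 182623699/597492 ≈ 305.65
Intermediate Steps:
S = 16986 (S = -7 + 16993 = 16986)
D(A) = 56 (D(A) = 8 + 48 = 56)
S/D(-212) - 49699/((-1*21339)) = 16986/56 - 49699/((-1*21339)) = 16986*(1/56) - 49699/(-21339) = 8493/28 - 49699*(-1/21339) = 8493/28 + 49699/21339 = 182623699/597492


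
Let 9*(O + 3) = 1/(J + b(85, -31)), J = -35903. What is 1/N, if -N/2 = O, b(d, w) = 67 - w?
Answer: 322245/1933472 ≈ 0.16667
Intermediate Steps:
O = -966736/322245 (O = -3 + 1/(9*(-35903 + (67 - 1*(-31)))) = -3 + 1/(9*(-35903 + (67 + 31))) = -3 + 1/(9*(-35903 + 98)) = -3 + (⅑)/(-35805) = -3 + (⅑)*(-1/35805) = -3 - 1/322245 = -966736/322245 ≈ -3.0000)
N = 1933472/322245 (N = -2*(-966736/322245) = 1933472/322245 ≈ 6.0000)
1/N = 1/(1933472/322245) = 322245/1933472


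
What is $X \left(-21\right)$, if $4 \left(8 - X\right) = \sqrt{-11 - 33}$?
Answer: $-168 + \frac{21 i \sqrt{11}}{2} \approx -168.0 + 34.825 i$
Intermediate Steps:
$X = 8 - \frac{i \sqrt{11}}{2}$ ($X = 8 - \frac{\sqrt{-11 - 33}}{4} = 8 - \frac{\sqrt{-44}}{4} = 8 - \frac{2 i \sqrt{11}}{4} = 8 - \frac{i \sqrt{11}}{2} \approx 8.0 - 1.6583 i$)
$X \left(-21\right) = \left(8 - \frac{i \sqrt{11}}{2}\right) \left(-21\right) = -168 + \frac{21 i \sqrt{11}}{2}$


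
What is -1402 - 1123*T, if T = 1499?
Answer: -1684779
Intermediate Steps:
-1402 - 1123*T = -1402 - 1123*1499 = -1402 - 1683377 = -1684779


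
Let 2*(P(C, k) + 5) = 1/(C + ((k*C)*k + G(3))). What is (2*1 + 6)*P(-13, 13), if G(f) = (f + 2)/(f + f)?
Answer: -530224/13255 ≈ -40.002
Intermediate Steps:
G(f) = (2 + f)/(2*f) (G(f) = (2 + f)/((2*f)) = (2 + f)*(1/(2*f)) = (2 + f)/(2*f))
P(C, k) = -5 + 1/(2*(5/6 + C + C*k**2)) (P(C, k) = -5 + 1/(2*(C + ((k*C)*k + (1/2)*(2 + 3)/3))) = -5 + 1/(2*(C + ((C*k)*k + (1/2)*(1/3)*5))) = -5 + 1/(2*(C + (C*k**2 + 5/6))) = -5 + 1/(2*(C + (5/6 + C*k**2))) = -5 + 1/(2*(5/6 + C + C*k**2)))
(2*1 + 6)*P(-13, 13) = (2*1 + 6)*(2*(-11 - 15*(-13) - 15*(-13)*13**2)/(5 + 6*(-13) + 6*(-13)*13**2)) = (2 + 6)*(2*(-11 + 195 - 15*(-13)*169)/(5 - 78 + 6*(-13)*169)) = 8*(2*(-11 + 195 + 32955)/(5 - 78 - 13182)) = 8*(2*33139/(-13255)) = 8*(2*(-1/13255)*33139) = 8*(-66278/13255) = -530224/13255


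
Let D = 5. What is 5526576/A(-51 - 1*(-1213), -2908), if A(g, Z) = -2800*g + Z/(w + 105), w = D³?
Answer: -105926040/62360909 ≈ -1.6986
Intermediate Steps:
w = 125 (w = 5³ = 125)
A(g, Z) = -2800*g + Z/230 (A(g, Z) = -2800*g + Z/(125 + 105) = -2800*g + Z/230)
5526576/A(-51 - 1*(-1213), -2908) = 5526576/(-2800*(-51 - 1*(-1213)) + (1/230)*(-2908)) = 5526576/(-2800*(-51 + 1213) - 1454/115) = 5526576/(-2800*1162 - 1454/115) = 5526576/(-3253600 - 1454/115) = 5526576/(-374165454/115) = 5526576*(-115/374165454) = -105926040/62360909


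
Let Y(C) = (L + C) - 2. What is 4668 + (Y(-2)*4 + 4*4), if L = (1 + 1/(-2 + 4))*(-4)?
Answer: 4644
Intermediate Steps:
L = -6 (L = (1 + 1/2)*(-4) = (1 + ½)*(-4) = (3/2)*(-4) = -6)
Y(C) = -8 + C (Y(C) = (-6 + C) - 2 = -8 + C)
4668 + (Y(-2)*4 + 4*4) = 4668 + ((-8 - 2)*4 + 4*4) = 4668 + (-10*4 + 16) = 4668 + (-40 + 16) = 4668 - 24 = 4644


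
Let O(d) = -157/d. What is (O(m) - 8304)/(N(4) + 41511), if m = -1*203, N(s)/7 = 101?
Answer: -1685555/8570254 ≈ -0.19668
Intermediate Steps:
N(s) = 707 (N(s) = 7*101 = 707)
m = -203
(O(m) - 8304)/(N(4) + 41511) = (-157/(-203) - 8304)/(707 + 41511) = (-157*(-1/203) - 8304)/42218 = (157/203 - 8304)*(1/42218) = -1685555/203*1/42218 = -1685555/8570254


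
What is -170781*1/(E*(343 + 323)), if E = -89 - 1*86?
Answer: 56927/38850 ≈ 1.4653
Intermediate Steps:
E = -175 (E = -89 - 86 = -175)
-170781*1/(E*(343 + 323)) = -170781*(-1/(175*(343 + 323))) = -170781/((-175*666)) = -170781/(-116550) = -170781*(-1/116550) = 56927/38850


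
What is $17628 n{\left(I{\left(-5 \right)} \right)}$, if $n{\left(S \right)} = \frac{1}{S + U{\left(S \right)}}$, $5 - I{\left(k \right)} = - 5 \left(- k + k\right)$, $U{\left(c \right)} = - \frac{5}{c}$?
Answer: $4407$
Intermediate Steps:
$I{\left(k \right)} = 5$ ($I{\left(k \right)} = 5 - - 5 \left(- k + k\right) = 5 - \left(-5\right) 0 = 5 - 0 = 5 + 0 = 5$)
$n{\left(S \right)} = \frac{1}{S - \frac{5}{S}}$
$17628 n{\left(I{\left(-5 \right)} \right)} = 17628 \frac{5}{-5 + 5^{2}} = 17628 \frac{5}{-5 + 25} = 17628 \cdot \frac{5}{20} = 17628 \cdot 5 \cdot \frac{1}{20} = 17628 \cdot \frac{1}{4} = 4407$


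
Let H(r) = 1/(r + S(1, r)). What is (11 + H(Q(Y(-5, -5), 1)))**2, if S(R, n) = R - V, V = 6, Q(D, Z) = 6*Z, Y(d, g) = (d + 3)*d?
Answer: 144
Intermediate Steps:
Y(d, g) = d*(3 + d) (Y(d, g) = (3 + d)*d = d*(3 + d))
S(R, n) = -6 + R (S(R, n) = R - 1*6 = R - 6 = -6 + R)
H(r) = 1/(-5 + r) (H(r) = 1/(r + (-6 + 1)) = 1/(r - 5) = 1/(-5 + r))
(11 + H(Q(Y(-5, -5), 1)))**2 = (11 + 1/(-5 + 6*1))**2 = (11 + 1/(-5 + 6))**2 = (11 + 1/1)**2 = (11 + 1)**2 = 12**2 = 144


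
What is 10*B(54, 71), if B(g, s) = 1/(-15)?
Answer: -2/3 ≈ -0.66667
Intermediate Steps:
B(g, s) = -1/15
10*B(54, 71) = 10*(-1/15) = -2/3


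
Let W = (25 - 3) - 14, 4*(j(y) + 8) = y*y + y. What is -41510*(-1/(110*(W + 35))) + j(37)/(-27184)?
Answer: 225356617/25716064 ≈ 8.7633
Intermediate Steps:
j(y) = -8 + y/4 + y²/4 (j(y) = -8 + (y*y + y)/4 = -8 + (y² + y)/4 = -8 + (y + y²)/4 = -8 + (y/4 + y²/4) = -8 + y/4 + y²/4)
W = 8 (W = 22 - 14 = 8)
-41510*(-1/(110*(W + 35))) + j(37)/(-27184) = -41510*(-1/(110*(8 + 35))) + (-8 + (¼)*37 + (¼)*37²)/(-27184) = -41510/(43*(-110)) + (-8 + 37/4 + (¼)*1369)*(-1/27184) = -41510/(-4730) + (-8 + 37/4 + 1369/4)*(-1/27184) = -41510*(-1/4730) + (687/2)*(-1/27184) = 4151/473 - 687/54368 = 225356617/25716064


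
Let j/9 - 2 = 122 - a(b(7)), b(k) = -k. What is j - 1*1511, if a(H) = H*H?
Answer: -836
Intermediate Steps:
a(H) = H²
j = 675 (j = 18 + 9*(122 - (-1*7)²) = 18 + 9*(122 - 1*(-7)²) = 18 + 9*(122 - 1*49) = 18 + 9*(122 - 49) = 18 + 9*73 = 18 + 657 = 675)
j - 1*1511 = 675 - 1*1511 = 675 - 1511 = -836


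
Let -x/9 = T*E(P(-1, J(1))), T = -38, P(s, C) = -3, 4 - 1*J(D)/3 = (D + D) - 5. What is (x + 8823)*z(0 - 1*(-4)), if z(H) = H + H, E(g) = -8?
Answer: 48696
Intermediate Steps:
J(D) = 27 - 6*D (J(D) = 12 - 3*((D + D) - 5) = 12 - 3*(2*D - 5) = 12 - 3*(-5 + 2*D) = 12 + (15 - 6*D) = 27 - 6*D)
z(H) = 2*H
x = -2736 (x = -(-342)*(-8) = -9*304 = -2736)
(x + 8823)*z(0 - 1*(-4)) = (-2736 + 8823)*(2*(0 - 1*(-4))) = 6087*(2*(0 + 4)) = 6087*(2*4) = 6087*8 = 48696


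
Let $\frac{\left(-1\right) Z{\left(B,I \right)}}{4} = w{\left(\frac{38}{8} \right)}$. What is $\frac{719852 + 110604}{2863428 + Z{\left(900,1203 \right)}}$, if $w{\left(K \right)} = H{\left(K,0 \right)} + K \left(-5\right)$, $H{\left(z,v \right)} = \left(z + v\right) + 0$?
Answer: $\frac{103807}{357938} \approx 0.29001$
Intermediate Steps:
$H{\left(z,v \right)} = v + z$ ($H{\left(z,v \right)} = \left(v + z\right) + 0 = v + z$)
$w{\left(K \right)} = - 4 K$ ($w{\left(K \right)} = \left(0 + K\right) + K \left(-5\right) = K - 5 K = - 4 K$)
$Z{\left(B,I \right)} = 76$ ($Z{\left(B,I \right)} = - 4 \left(- 4 \cdot \frac{38}{8}\right) = - 4 \left(- 4 \cdot 38 \cdot \frac{1}{8}\right) = - 4 \left(\left(-4\right) \frac{19}{4}\right) = \left(-4\right) \left(-19\right) = 76$)
$\frac{719852 + 110604}{2863428 + Z{\left(900,1203 \right)}} = \frac{719852 + 110604}{2863428 + 76} = \frac{830456}{2863504} = 830456 \cdot \frac{1}{2863504} = \frac{103807}{357938}$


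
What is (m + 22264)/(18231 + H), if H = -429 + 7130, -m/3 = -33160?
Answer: 30436/6233 ≈ 4.8830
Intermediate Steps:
m = 99480 (m = -3*(-33160) = 99480)
H = 6701
(m + 22264)/(18231 + H) = (99480 + 22264)/(18231 + 6701) = 121744/24932 = 121744*(1/24932) = 30436/6233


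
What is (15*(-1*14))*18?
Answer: -3780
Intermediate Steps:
(15*(-1*14))*18 = (15*(-14))*18 = -210*18 = -3780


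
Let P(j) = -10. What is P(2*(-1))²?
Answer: 100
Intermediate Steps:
P(2*(-1))² = (-10)² = 100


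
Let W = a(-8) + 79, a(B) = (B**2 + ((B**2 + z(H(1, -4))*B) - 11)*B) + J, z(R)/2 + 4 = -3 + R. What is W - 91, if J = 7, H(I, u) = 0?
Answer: -1261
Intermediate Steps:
z(R) = -14 + 2*R (z(R) = -8 + 2*(-3 + R) = -8 + (-6 + 2*R) = -14 + 2*R)
a(B) = 7 + B**2 + B*(-11 + B**2 - 14*B) (a(B) = (B**2 + ((B**2 + (-14 + 2*0)*B) - 11)*B) + 7 = (B**2 + ((B**2 + (-14 + 0)*B) - 11)*B) + 7 = (B**2 + ((B**2 - 14*B) - 11)*B) + 7 = (B**2 + (-11 + B**2 - 14*B)*B) + 7 = (B**2 + B*(-11 + B**2 - 14*B)) + 7 = 7 + B**2 + B*(-11 + B**2 - 14*B))
W = -1170 (W = (7 + (-8)**3 - 13*(-8)**2 - 11*(-8)) + 79 = (7 - 512 - 13*64 + 88) + 79 = (7 - 512 - 832 + 88) + 79 = -1249 + 79 = -1170)
W - 91 = -1170 - 91 = -1261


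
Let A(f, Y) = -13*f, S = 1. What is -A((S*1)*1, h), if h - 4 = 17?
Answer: 13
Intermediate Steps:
h = 21 (h = 4 + 17 = 21)
-A((S*1)*1, h) = -(-13)*(1*1)*1 = -(-13)*1*1 = -(-13) = -1*(-13) = 13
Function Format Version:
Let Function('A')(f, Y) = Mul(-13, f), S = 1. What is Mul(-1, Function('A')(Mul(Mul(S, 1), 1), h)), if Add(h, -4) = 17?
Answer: 13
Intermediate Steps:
h = 21 (h = Add(4, 17) = 21)
Mul(-1, Function('A')(Mul(Mul(S, 1), 1), h)) = Mul(-1, Mul(-13, Mul(Mul(1, 1), 1))) = Mul(-1, Mul(-13, Mul(1, 1))) = Mul(-1, Mul(-13, 1)) = Mul(-1, -13) = 13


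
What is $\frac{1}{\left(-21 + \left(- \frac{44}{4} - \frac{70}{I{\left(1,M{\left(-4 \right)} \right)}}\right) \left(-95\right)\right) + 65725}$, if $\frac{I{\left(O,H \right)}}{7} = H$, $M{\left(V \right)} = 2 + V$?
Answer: $\frac{1}{66274} \approx 1.5089 \cdot 10^{-5}$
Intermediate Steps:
$I{\left(O,H \right)} = 7 H$
$\frac{1}{\left(-21 + \left(- \frac{44}{4} - \frac{70}{I{\left(1,M{\left(-4 \right)} \right)}}\right) \left(-95\right)\right) + 65725} = \frac{1}{\left(-21 + \left(- \frac{44}{4} - \frac{70}{7 \left(2 - 4\right)}\right) \left(-95\right)\right) + 65725} = \frac{1}{\left(-21 + \left(\left(-44\right) \frac{1}{4} - \frac{70}{7 \left(-2\right)}\right) \left(-95\right)\right) + 65725} = \frac{1}{\left(-21 + \left(-11 - \frac{70}{-14}\right) \left(-95\right)\right) + 65725} = \frac{1}{\left(-21 + \left(-11 - -5\right) \left(-95\right)\right) + 65725} = \frac{1}{\left(-21 + \left(-11 + 5\right) \left(-95\right)\right) + 65725} = \frac{1}{\left(-21 - -570\right) + 65725} = \frac{1}{\left(-21 + 570\right) + 65725} = \frac{1}{549 + 65725} = \frac{1}{66274}$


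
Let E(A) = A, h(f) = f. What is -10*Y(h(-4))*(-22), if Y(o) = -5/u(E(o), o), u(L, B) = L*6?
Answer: 275/6 ≈ 45.833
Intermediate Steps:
u(L, B) = 6*L
Y(o) = -5/(6*o) (Y(o) = -5*1/(6*o) = -5/(6*o))
-10*Y(h(-4))*(-22) = -(-25)/(3*(-4))*(-22) = -(-25)*(-1)/(3*4)*(-22) = -10*5/24*(-22) = -25/12*(-22) = 275/6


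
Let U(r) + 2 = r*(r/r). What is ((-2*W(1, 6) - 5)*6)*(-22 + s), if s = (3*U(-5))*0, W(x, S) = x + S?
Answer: 2508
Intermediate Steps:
U(r) = -2 + r (U(r) = -2 + r*(r/r) = -2 + r*1 = -2 + r)
W(x, S) = S + x
s = 0 (s = (3*(-2 - 5))*0 = (3*(-7))*0 = -21*0 = 0)
((-2*W(1, 6) - 5)*6)*(-22 + s) = ((-2*(6 + 1) - 5)*6)*(-22 + 0) = ((-2*7 - 5)*6)*(-22) = ((-14 - 5)*6)*(-22) = -19*6*(-22) = -114*(-22) = 2508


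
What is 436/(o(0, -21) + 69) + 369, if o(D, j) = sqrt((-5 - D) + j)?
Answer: 1796487/4787 - 436*I*sqrt(26)/4787 ≈ 375.28 - 0.46442*I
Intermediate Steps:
o(D, j) = sqrt(-5 + j - D)
436/(o(0, -21) + 69) + 369 = 436/(sqrt(-5 - 21 - 1*0) + 69) + 369 = 436/(sqrt(-5 - 21 + 0) + 69) + 369 = 436/(sqrt(-26) + 69) + 369 = 436/(I*sqrt(26) + 69) + 369 = 436/(69 + I*sqrt(26)) + 369 = 369 + 436/(69 + I*sqrt(26))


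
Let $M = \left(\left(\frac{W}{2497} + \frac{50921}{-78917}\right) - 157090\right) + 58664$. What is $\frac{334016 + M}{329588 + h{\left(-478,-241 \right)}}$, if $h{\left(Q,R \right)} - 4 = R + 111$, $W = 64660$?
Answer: $\frac{46429339530393}{64922381177038} \approx 0.71515$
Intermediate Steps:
$h{\left(Q,R \right)} = 115 + R$ ($h{\left(Q,R \right)} = 4 + \left(R + 111\right) = 4 + \left(111 + R\right) = 115 + R$)
$M = - \frac{19390433527591}{197055749}$ ($M = \left(\left(\frac{64660}{2497} + \frac{50921}{-78917}\right) - 157090\right) + 58664 = \left(\left(64660 \cdot \frac{1}{2497} + 50921 \left(- \frac{1}{78917}\right)\right) - 157090\right) + 58664 = \left(\left(\frac{64660}{2497} - \frac{50921}{78917}\right) - 157090\right) + 58664 = \left(\frac{4975623483}{197055749} - 157090\right) + 58664 = - \frac{30950511986927}{197055749} + 58664 = - \frac{19390433527591}{197055749} \approx -98401.0$)
$\frac{334016 + M}{329588 + h{\left(-478,-241 \right)}} = \frac{334016 - \frac{19390433527591}{197055749}}{329588 + \left(115 - 241\right)} = \frac{46429339530393}{197055749 \left(329588 - 126\right)} = \frac{46429339530393}{197055749 \cdot 329462} = \frac{46429339530393}{197055749} \cdot \frac{1}{329462} = \frac{46429339530393}{64922381177038}$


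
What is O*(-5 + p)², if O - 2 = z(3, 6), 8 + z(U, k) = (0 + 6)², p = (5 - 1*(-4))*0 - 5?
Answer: 3000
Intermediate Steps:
p = -5 (p = (5 + 4)*0 - 5 = 9*0 - 5 = 0 - 5 = -5)
z(U, k) = 28 (z(U, k) = -8 + (0 + 6)² = -8 + 6² = -8 + 36 = 28)
O = 30 (O = 2 + 28 = 30)
O*(-5 + p)² = 30*(-5 - 5)² = 30*(-10)² = 30*100 = 3000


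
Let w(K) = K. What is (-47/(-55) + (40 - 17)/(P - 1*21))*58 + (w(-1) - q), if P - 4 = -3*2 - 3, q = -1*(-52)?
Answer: -39142/715 ≈ -54.744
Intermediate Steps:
q = 52
P = -5 (P = 4 + (-3*2 - 3) = 4 + (-6 - 3) = 4 - 9 = -5)
(-47/(-55) + (40 - 17)/(P - 1*21))*58 + (w(-1) - q) = (-47/(-55) + (40 - 17)/(-5 - 1*21))*58 + (-1 - 1*52) = (-47*(-1/55) + 23/(-5 - 21))*58 + (-1 - 52) = (47/55 + 23/(-26))*58 - 53 = (47/55 + 23*(-1/26))*58 - 53 = (47/55 - 23/26)*58 - 53 = -43/1430*58 - 53 = -1247/715 - 53 = -39142/715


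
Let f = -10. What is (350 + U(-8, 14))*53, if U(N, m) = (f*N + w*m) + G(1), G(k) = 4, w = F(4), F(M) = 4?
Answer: 25970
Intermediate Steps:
w = 4
U(N, m) = 4 - 10*N + 4*m (U(N, m) = (-10*N + 4*m) + 4 = 4 - 10*N + 4*m)
(350 + U(-8, 14))*53 = (350 + (4 - 10*(-8) + 4*14))*53 = (350 + (4 + 80 + 56))*53 = (350 + 140)*53 = 490*53 = 25970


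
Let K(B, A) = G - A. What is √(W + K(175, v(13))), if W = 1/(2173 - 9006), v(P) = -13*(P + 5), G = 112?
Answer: √16154694761/6833 ≈ 18.601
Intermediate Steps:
v(P) = -65 - 13*P (v(P) = -13*(5 + P) = -65 - 13*P)
W = -1/6833 (W = 1/(-6833) = -1/6833 ≈ -0.00014635)
K(B, A) = 112 - A
√(W + K(175, v(13))) = √(-1/6833 + (112 - (-65 - 13*13))) = √(-1/6833 + (112 - (-65 - 169))) = √(-1/6833 + (112 - 1*(-234))) = √(-1/6833 + (112 + 234)) = √(-1/6833 + 346) = √(2364217/6833) = √16154694761/6833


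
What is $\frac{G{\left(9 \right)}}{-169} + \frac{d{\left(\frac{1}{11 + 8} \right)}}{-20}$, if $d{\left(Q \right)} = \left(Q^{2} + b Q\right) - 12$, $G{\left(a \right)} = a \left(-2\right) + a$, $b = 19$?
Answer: $\frac{73591}{122018} \approx 0.60312$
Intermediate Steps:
$G{\left(a \right)} = - a$ ($G{\left(a \right)} = - 2 a + a = - a$)
$d{\left(Q \right)} = -12 + Q^{2} + 19 Q$ ($d{\left(Q \right)} = \left(Q^{2} + 19 Q\right) - 12 = -12 + Q^{2} + 19 Q$)
$\frac{G{\left(9 \right)}}{-169} + \frac{d{\left(\frac{1}{11 + 8} \right)}}{-20} = \frac{\left(-1\right) 9}{-169} + \frac{-12 + \left(\frac{1}{11 + 8}\right)^{2} + \frac{19}{11 + 8}}{-20} = \left(-9\right) \left(- \frac{1}{169}\right) + \left(-12 + \left(\frac{1}{19}\right)^{2} + \frac{19}{19}\right) \left(- \frac{1}{20}\right) = \frac{9}{169} + \left(-12 + \left(\frac{1}{19}\right)^{2} + 19 \cdot \frac{1}{19}\right) \left(- \frac{1}{20}\right) = \frac{9}{169} + \left(-12 + \frac{1}{361} + 1\right) \left(- \frac{1}{20}\right) = \frac{9}{169} - - \frac{397}{722} = \frac{9}{169} + \frac{397}{722} = \frac{73591}{122018}$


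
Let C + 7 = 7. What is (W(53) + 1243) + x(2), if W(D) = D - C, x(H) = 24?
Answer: 1320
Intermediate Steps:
C = 0 (C = -7 + 7 = 0)
W(D) = D (W(D) = D - 1*0 = D + 0 = D)
(W(53) + 1243) + x(2) = (53 + 1243) + 24 = 1296 + 24 = 1320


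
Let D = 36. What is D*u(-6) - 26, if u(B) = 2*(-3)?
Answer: -242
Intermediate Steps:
u(B) = -6
D*u(-6) - 26 = 36*(-6) - 26 = -216 - 26 = -242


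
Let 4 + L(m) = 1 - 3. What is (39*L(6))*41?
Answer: -9594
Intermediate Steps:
L(m) = -6 (L(m) = -4 + (1 - 3) = -4 - 2 = -6)
(39*L(6))*41 = (39*(-6))*41 = -234*41 = -9594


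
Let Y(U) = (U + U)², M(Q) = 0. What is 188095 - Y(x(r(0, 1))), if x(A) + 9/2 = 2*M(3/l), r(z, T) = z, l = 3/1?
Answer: 188014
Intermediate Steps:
l = 3 (l = 3*1 = 3)
x(A) = -9/2 (x(A) = -9/2 + 2*0 = -9/2 + 0 = -9/2)
Y(U) = 4*U² (Y(U) = (2*U)² = 4*U²)
188095 - Y(x(r(0, 1))) = 188095 - 4*(-9/2)² = 188095 - 4*81/4 = 188095 - 1*81 = 188095 - 81 = 188014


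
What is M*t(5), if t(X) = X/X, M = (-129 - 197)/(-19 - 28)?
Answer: 326/47 ≈ 6.9362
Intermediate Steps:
M = 326/47 (M = -326/(-47) = -326*(-1/47) = 326/47 ≈ 6.9362)
t(X) = 1
M*t(5) = (326/47)*1 = 326/47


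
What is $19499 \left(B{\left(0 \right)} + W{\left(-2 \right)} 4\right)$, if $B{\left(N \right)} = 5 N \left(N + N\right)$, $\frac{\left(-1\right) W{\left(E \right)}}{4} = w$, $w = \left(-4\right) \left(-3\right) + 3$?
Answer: $-4679760$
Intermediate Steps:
$w = 15$ ($w = 12 + 3 = 15$)
$W{\left(E \right)} = -60$ ($W{\left(E \right)} = \left(-4\right) 15 = -60$)
$B{\left(N \right)} = 10 N^{2}$ ($B{\left(N \right)} = 5 N 2 N = 10 N^{2}$)
$19499 \left(B{\left(0 \right)} + W{\left(-2 \right)} 4\right) = 19499 \left(10 \cdot 0^{2} - 240\right) = 19499 \left(10 \cdot 0 - 240\right) = 19499 \left(0 - 240\right) = 19499 \left(-240\right) = -4679760$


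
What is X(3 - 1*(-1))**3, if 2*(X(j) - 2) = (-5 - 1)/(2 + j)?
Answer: 27/8 ≈ 3.3750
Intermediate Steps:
X(j) = 2 - 3/(2 + j) (X(j) = 2 + ((-5 - 1)/(2 + j))/2 = 2 + (-6/(2 + j))/2 = 2 - 3/(2 + j))
X(3 - 1*(-1))**3 = ((1 + 2*(3 - 1*(-1)))/(2 + (3 - 1*(-1))))**3 = ((1 + 2*(3 + 1))/(2 + (3 + 1)))**3 = ((1 + 2*4)/(2 + 4))**3 = ((1 + 8)/6)**3 = ((1/6)*9)**3 = (3/2)**3 = 27/8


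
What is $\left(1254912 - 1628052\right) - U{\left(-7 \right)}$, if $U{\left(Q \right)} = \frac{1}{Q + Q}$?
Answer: $- \frac{5223959}{14} \approx -3.7314 \cdot 10^{5}$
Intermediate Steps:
$U{\left(Q \right)} = \frac{1}{2 Q}$
$\left(1254912 - 1628052\right) - U{\left(-7 \right)} = \left(1254912 - 1628052\right) - \frac{1}{2 \left(-7\right)} = \left(1254912 - 1628052\right) - \frac{1}{2} \left(- \frac{1}{7}\right) = -373140 - - \frac{1}{14} = -373140 + \frac{1}{14} = - \frac{5223959}{14}$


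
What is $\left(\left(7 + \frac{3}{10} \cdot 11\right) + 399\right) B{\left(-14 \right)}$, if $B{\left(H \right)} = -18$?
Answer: $- \frac{36837}{5} \approx -7367.4$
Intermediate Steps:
$\left(\left(7 + \frac{3}{10} \cdot 11\right) + 399\right) B{\left(-14 \right)} = \left(\left(7 + \frac{3}{10} \cdot 11\right) + 399\right) \left(-18\right) = \left(\left(7 + \frac{33}{10}\right) + 399\right) \left(-18\right) = \left(\frac{103}{10} + 399\right) \left(-18\right) = \frac{4093}{10} \left(-18\right) = - \frac{36837}{5}$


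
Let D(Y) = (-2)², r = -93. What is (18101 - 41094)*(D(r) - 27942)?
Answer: 642378434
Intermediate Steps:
D(Y) = 4
(18101 - 41094)*(D(r) - 27942) = (18101 - 41094)*(4 - 27942) = -22993*(-27938) = 642378434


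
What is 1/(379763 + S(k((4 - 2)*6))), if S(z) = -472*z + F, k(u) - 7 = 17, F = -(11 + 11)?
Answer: 1/368413 ≈ 2.7143e-6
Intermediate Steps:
F = -22 (F = -1*22 = -22)
k(u) = 24 (k(u) = 7 + 17 = 24)
S(z) = -22 - 472*z (S(z) = -472*z - 22 = -22 - 472*z)
1/(379763 + S(k((4 - 2)*6))) = 1/(379763 + (-22 - 472*24)) = 1/(379763 + (-22 - 11328)) = 1/(379763 - 11350) = 1/368413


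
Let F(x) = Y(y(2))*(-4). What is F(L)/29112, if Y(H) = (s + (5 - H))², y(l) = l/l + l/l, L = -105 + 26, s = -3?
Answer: 0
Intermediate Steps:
L = -79
y(l) = 2 (y(l) = 1 + 1 = 2)
Y(H) = (2 - H)² (Y(H) = (-3 + (5 - H))² = (2 - H)²)
F(x) = 0 (F(x) = (-2 + 2)²*(-4) = 0²*(-4) = 0*(-4) = 0)
F(L)/29112 = 0/29112 = 0*(1/29112) = 0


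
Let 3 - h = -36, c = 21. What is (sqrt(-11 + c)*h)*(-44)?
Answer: -1716*sqrt(10) ≈ -5426.5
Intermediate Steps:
h = 39 (h = 3 - 1*(-36) = 3 + 36 = 39)
(sqrt(-11 + c)*h)*(-44) = (sqrt(-11 + 21)*39)*(-44) = (sqrt(10)*39)*(-44) = (39*sqrt(10))*(-44) = -1716*sqrt(10)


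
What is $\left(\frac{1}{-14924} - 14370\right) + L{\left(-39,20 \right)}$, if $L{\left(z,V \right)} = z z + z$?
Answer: $- \frac{192340513}{14924} \approx -12888.0$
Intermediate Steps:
$L{\left(z,V \right)} = z + z^{2}$ ($L{\left(z,V \right)} = z^{2} + z = z + z^{2}$)
$\left(\frac{1}{-14924} - 14370\right) + L{\left(-39,20 \right)} = \left(\frac{1}{-14924} - 14370\right) - 39 \left(1 - 39\right) = \left(- \frac{1}{14924} - 14370\right) - -1482 = - \frac{214457881}{14924} + 1482 = - \frac{192340513}{14924}$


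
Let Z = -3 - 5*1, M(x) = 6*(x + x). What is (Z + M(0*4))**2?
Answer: 64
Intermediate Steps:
M(x) = 12*x (M(x) = 6*(2*x) = 12*x)
Z = -8 (Z = -3 - 5 = -8)
(Z + M(0*4))**2 = (-8 + 12*(0*4))**2 = (-8 + 12*0)**2 = (-8 + 0)**2 = (-8)**2 = 64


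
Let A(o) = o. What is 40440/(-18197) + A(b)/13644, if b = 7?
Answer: -551635981/248279868 ≈ -2.2218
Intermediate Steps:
40440/(-18197) + A(b)/13644 = 40440/(-18197) + 7/13644 = 40440*(-1/18197) + 7*(1/13644) = -40440/18197 + 7/13644 = -551635981/248279868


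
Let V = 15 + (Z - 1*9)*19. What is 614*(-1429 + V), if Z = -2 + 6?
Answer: -926526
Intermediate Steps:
Z = 4
V = -80 (V = 15 + (4 - 1*9)*19 = 15 + (4 - 9)*19 = 15 - 5*19 = 15 - 95 = -80)
614*(-1429 + V) = 614*(-1429 - 80) = 614*(-1509) = -926526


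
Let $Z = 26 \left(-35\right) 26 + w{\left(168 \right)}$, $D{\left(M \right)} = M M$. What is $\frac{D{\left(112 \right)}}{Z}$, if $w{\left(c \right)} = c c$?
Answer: $\frac{448}{163} \approx 2.7485$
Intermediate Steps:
$w{\left(c \right)} = c^{2}$
$D{\left(M \right)} = M^{2}$
$Z = 4564$ ($Z = 26 \left(-35\right) 26 + 168^{2} = \left(-910\right) 26 + 28224 = -23660 + 28224 = 4564$)
$\frac{D{\left(112 \right)}}{Z} = \frac{112^{2}}{4564} = 12544 \cdot \frac{1}{4564} = \frac{448}{163}$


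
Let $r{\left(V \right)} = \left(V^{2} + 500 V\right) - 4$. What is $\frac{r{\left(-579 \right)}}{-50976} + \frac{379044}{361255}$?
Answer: $\frac{2799427009}{18415334880} \approx 0.15202$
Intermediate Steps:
$r{\left(V \right)} = -4 + V^{2} + 500 V$
$\frac{r{\left(-579 \right)}}{-50976} + \frac{379044}{361255} = \frac{-4 + \left(-579\right)^{2} + 500 \left(-579\right)}{-50976} + \frac{379044}{361255} = \left(-4 + 335241 - 289500\right) \left(- \frac{1}{50976}\right) + 379044 \cdot \frac{1}{361255} = 45737 \left(- \frac{1}{50976}\right) + \frac{379044}{361255} = - \frac{45737}{50976} + \frac{379044}{361255} = \frac{2799427009}{18415334880}$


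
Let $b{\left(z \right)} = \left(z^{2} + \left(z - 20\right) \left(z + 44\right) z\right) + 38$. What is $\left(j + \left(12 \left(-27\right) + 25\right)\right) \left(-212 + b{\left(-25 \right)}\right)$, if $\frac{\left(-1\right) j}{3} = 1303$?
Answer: $-91843808$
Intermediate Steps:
$j = -3909$ ($j = \left(-3\right) 1303 = -3909$)
$b{\left(z \right)} = 38 + z^{2} + z \left(-20 + z\right) \left(44 + z\right)$ ($b{\left(z \right)} = \left(z^{2} + \left(-20 + z\right) \left(44 + z\right) z\right) + 38 = \left(z^{2} + z \left(-20 + z\right) \left(44 + z\right)\right) + 38 = 38 + z^{2} + z \left(-20 + z\right) \left(44 + z\right)$)
$\left(j + \left(12 \left(-27\right) + 25\right)\right) \left(-212 + b{\left(-25 \right)}\right) = \left(-3909 + \left(12 \left(-27\right) + 25\right)\right) \left(-212 + \left(38 + \left(-25\right)^{3} - -22000 + 25 \left(-25\right)^{2}\right)\right) = \left(-3909 + \left(-324 + 25\right)\right) \left(-212 + \left(38 - 15625 + 22000 + 25 \cdot 625\right)\right) = \left(-3909 - 299\right) \left(-212 + \left(38 - 15625 + 22000 + 15625\right)\right) = - 4208 \left(-212 + 22038\right) = \left(-4208\right) 21826 = -91843808$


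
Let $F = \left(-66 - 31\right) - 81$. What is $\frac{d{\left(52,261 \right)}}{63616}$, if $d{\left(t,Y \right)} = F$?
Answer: $- \frac{89}{31808} \approx -0.002798$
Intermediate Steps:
$F = -178$ ($F = -97 - 81 = -178$)
$d{\left(t,Y \right)} = -178$
$\frac{d{\left(52,261 \right)}}{63616} = - \frac{178}{63616} = \left(-178\right) \frac{1}{63616} = - \frac{89}{31808}$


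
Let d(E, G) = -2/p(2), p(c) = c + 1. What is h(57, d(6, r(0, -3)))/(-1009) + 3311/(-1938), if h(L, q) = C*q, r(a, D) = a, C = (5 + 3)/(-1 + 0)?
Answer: -1117045/651814 ≈ -1.7137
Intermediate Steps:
C = -8 (C = 8/(-1) = 8*(-1) = -8)
p(c) = 1 + c
d(E, G) = -⅔ (d(E, G) = -2/(1 + 2) = -2/3 = -2*⅓ = -⅔)
h(L, q) = -8*q
h(57, d(6, r(0, -3)))/(-1009) + 3311/(-1938) = -8*(-⅔)/(-1009) + 3311/(-1938) = (16/3)*(-1/1009) + 3311*(-1/1938) = -16/3027 - 3311/1938 = -1117045/651814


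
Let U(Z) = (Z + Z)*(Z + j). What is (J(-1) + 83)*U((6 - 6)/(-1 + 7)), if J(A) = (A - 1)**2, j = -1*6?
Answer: 0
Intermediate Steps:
j = -6
J(A) = (-1 + A)**2
U(Z) = 2*Z*(-6 + Z) (U(Z) = (Z + Z)*(Z - 6) = (2*Z)*(-6 + Z) = 2*Z*(-6 + Z))
(J(-1) + 83)*U((6 - 6)/(-1 + 7)) = ((-1 - 1)**2 + 83)*(2*((6 - 6)/(-1 + 7))*(-6 + (6 - 6)/(-1 + 7))) = ((-2)**2 + 83)*(2*(0/6)*(-6 + 0/6)) = (4 + 83)*(2*(0*(1/6))*(-6 + 0*(1/6))) = 87*(2*0*(-6 + 0)) = 87*(2*0*(-6)) = 87*0 = 0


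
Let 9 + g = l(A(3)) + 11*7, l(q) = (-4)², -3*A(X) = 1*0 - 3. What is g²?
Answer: 7056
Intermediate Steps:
A(X) = 1 (A(X) = -(1*0 - 3)/3 = -(0 - 3)/3 = -⅓*(-3) = 1)
l(q) = 16
g = 84 (g = -9 + (16 + 11*7) = -9 + (16 + 77) = -9 + 93 = 84)
g² = 84² = 7056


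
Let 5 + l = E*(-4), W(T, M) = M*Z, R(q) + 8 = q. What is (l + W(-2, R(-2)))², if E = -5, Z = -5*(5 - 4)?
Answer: 4225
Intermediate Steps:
Z = -5 (Z = -5*1 = -5)
R(q) = -8 + q
W(T, M) = -5*M (W(T, M) = M*(-5) = -5*M)
l = 15 (l = -5 - 5*(-4) = -5 + 20 = 15)
(l + W(-2, R(-2)))² = (15 - 5*(-8 - 2))² = (15 - 5*(-10))² = (15 + 50)² = 65² = 4225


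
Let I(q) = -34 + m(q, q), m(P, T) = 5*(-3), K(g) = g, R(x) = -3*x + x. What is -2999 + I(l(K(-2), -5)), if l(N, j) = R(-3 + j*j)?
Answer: -3048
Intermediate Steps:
R(x) = -2*x
l(N, j) = 6 - 2*j² (l(N, j) = -2*(-3 + j*j) = -2*(-3 + j²) = 6 - 2*j²)
m(P, T) = -15
I(q) = -49 (I(q) = -34 - 15 = -49)
-2999 + I(l(K(-2), -5)) = -2999 - 49 = -3048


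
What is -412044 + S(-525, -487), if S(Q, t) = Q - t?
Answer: -412082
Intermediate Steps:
-412044 + S(-525, -487) = -412044 + (-525 - 1*(-487)) = -412044 + (-525 + 487) = -412044 - 38 = -412082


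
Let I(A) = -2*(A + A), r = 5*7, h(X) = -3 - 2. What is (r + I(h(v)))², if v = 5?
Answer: 3025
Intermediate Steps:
h(X) = -5
r = 35
I(A) = -4*A
(r + I(h(v)))² = (35 - 4*(-5))² = (35 + 20)² = 55² = 3025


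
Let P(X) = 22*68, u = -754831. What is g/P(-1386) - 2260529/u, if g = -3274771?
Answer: -224410628847/102657016 ≈ -2186.0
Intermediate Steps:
P(X) = 1496
g/P(-1386) - 2260529/u = -3274771/1496 - 2260529/(-754831) = -3274771*1/1496 - 2260529*(-1/754831) = -3274771/1496 + 2260529/754831 = -224410628847/102657016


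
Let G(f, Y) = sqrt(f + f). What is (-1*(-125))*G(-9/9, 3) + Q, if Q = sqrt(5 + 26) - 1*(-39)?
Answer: 39 + sqrt(31) + 125*I*sqrt(2) ≈ 44.568 + 176.78*I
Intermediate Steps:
G(f, Y) = sqrt(2)*sqrt(f) (G(f, Y) = sqrt(2*f) = sqrt(2)*sqrt(f))
Q = 39 + sqrt(31) (Q = sqrt(31) + 39 = 39 + sqrt(31) ≈ 44.568)
(-1*(-125))*G(-9/9, 3) + Q = (-1*(-125))*(sqrt(2)*sqrt(-9/9)) + (39 + sqrt(31)) = 125*(sqrt(2)*sqrt(-9*1/9)) + (39 + sqrt(31)) = 125*(sqrt(2)*sqrt(-1)) + (39 + sqrt(31)) = 125*(sqrt(2)*I) + (39 + sqrt(31)) = 125*(I*sqrt(2)) + (39 + sqrt(31)) = 125*I*sqrt(2) + (39 + sqrt(31)) = 39 + sqrt(31) + 125*I*sqrt(2)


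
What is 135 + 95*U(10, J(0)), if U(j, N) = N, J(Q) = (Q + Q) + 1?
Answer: 230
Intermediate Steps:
J(Q) = 1 + 2*Q (J(Q) = 2*Q + 1 = 1 + 2*Q)
135 + 95*U(10, J(0)) = 135 + 95*(1 + 2*0) = 135 + 95*(1 + 0) = 135 + 95*1 = 135 + 95 = 230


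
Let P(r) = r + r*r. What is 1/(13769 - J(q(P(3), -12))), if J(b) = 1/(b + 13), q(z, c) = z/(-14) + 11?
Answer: 162/2230571 ≈ 7.2627e-5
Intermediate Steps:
P(r) = r + r**2
q(z, c) = 11 - z/14 (q(z, c) = -z/14 + 11 = 11 - z/14)
J(b) = 1/(13 + b)
1/(13769 - J(q(P(3), -12))) = 1/(13769 - 1/(13 + (11 - 3*(1 + 3)/14))) = 1/(13769 - 1/(13 + (11 - 3*4/14))) = 1/(13769 - 1/(13 + (11 - 1/14*12))) = 1/(13769 - 1/(13 + (11 - 6/7))) = 1/(13769 - 1/(13 + 71/7)) = 1/(13769 - 1/162/7) = 1/(13769 - 1*7/162) = 1/(13769 - 7/162) = 1/(2230571/162) = 162/2230571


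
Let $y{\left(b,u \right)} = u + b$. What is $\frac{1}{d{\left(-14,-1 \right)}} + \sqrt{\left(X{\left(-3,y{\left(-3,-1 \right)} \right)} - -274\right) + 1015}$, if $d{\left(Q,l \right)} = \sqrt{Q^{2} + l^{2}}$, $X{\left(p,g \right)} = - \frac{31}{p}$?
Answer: $\frac{\sqrt{11694}}{3} + \frac{\sqrt{197}}{197} \approx 36.117$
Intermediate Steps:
$y{\left(b,u \right)} = b + u$
$\frac{1}{d{\left(-14,-1 \right)}} + \sqrt{\left(X{\left(-3,y{\left(-3,-1 \right)} \right)} - -274\right) + 1015} = \frac{1}{\sqrt{\left(-14\right)^{2} + \left(-1\right)^{2}}} + \sqrt{\left(- \frac{31}{-3} - -274\right) + 1015} = \frac{1}{\sqrt{196 + 1}} + \sqrt{\left(\left(-31\right) \left(- \frac{1}{3}\right) + 274\right) + 1015} = \frac{1}{\sqrt{197}} + \sqrt{\left(\frac{31}{3} + 274\right) + 1015} = \frac{\sqrt{197}}{197} + \sqrt{\frac{853}{3} + 1015} = \frac{\sqrt{197}}{197} + \sqrt{\frac{3898}{3}} = \frac{\sqrt{197}}{197} + \frac{\sqrt{11694}}{3} = \frac{\sqrt{11694}}{3} + \frac{\sqrt{197}}{197}$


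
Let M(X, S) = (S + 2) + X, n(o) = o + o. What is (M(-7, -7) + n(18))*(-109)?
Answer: -2616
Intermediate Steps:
n(o) = 2*o
M(X, S) = 2 + S + X (M(X, S) = (2 + S) + X = 2 + S + X)
(M(-7, -7) + n(18))*(-109) = ((2 - 7 - 7) + 2*18)*(-109) = (-12 + 36)*(-109) = 24*(-109) = -2616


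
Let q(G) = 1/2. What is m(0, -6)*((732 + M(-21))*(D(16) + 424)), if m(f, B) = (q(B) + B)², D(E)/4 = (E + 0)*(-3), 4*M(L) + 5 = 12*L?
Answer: 9372539/2 ≈ 4.6863e+6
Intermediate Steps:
q(G) = ½ (q(G) = 1*(½) = ½)
M(L) = -5/4 + 3*L (M(L) = -5/4 + (12*L)/4 = -5/4 + 3*L)
D(E) = -12*E (D(E) = 4*((E + 0)*(-3)) = 4*(E*(-3)) = 4*(-3*E) = -12*E)
m(f, B) = (½ + B)²
m(0, -6)*((732 + M(-21))*(D(16) + 424)) = ((1 + 2*(-6))²/4)*((732 + (-5/4 + 3*(-21)))*(-12*16 + 424)) = ((1 - 12)²/4)*((732 + (-5/4 - 63))*(-192 + 424)) = ((¼)*(-11)²)*((732 - 257/4)*232) = ((¼)*121)*((2671/4)*232) = (121/4)*154918 = 9372539/2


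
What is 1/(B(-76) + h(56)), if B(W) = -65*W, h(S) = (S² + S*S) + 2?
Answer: 1/11214 ≈ 8.9174e-5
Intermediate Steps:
h(S) = 2 + 2*S² (h(S) = (S² + S²) + 2 = 2*S² + 2 = 2 + 2*S²)
1/(B(-76) + h(56)) = 1/(-65*(-76) + (2 + 2*56²)) = 1/(4940 + (2 + 2*3136)) = 1/(4940 + (2 + 6272)) = 1/(4940 + 6274) = 1/11214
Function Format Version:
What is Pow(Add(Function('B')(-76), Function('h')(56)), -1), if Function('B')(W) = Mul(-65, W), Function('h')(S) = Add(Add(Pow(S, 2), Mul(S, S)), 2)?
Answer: Rational(1, 11214) ≈ 8.9174e-5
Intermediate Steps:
Function('h')(S) = Add(2, Mul(2, Pow(S, 2))) (Function('h')(S) = Add(Add(Pow(S, 2), Pow(S, 2)), 2) = Add(Mul(2, Pow(S, 2)), 2) = Add(2, Mul(2, Pow(S, 2))))
Pow(Add(Function('B')(-76), Function('h')(56)), -1) = Pow(Add(Mul(-65, -76), Add(2, Mul(2, Pow(56, 2)))), -1) = Pow(Add(4940, Add(2, Mul(2, 3136))), -1) = Pow(Add(4940, Add(2, 6272)), -1) = Pow(Add(4940, 6274), -1) = Pow(11214, -1) = Rational(1, 11214)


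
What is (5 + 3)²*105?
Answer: 6720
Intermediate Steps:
(5 + 3)²*105 = 8²*105 = 64*105 = 6720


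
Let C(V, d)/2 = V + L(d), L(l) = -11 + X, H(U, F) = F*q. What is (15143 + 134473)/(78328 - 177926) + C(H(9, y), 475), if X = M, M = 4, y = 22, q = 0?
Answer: -771994/49799 ≈ -15.502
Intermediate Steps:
X = 4
H(U, F) = 0 (H(U, F) = F*0 = 0)
L(l) = -7 (L(l) = -11 + 4 = -7)
C(V, d) = -14 + 2*V (C(V, d) = 2*(V - 7) = 2*(-7 + V) = -14 + 2*V)
(15143 + 134473)/(78328 - 177926) + C(H(9, y), 475) = (15143 + 134473)/(78328 - 177926) + (-14 + 2*0) = 149616/(-99598) + (-14 + 0) = 149616*(-1/99598) - 14 = -74808/49799 - 14 = -771994/49799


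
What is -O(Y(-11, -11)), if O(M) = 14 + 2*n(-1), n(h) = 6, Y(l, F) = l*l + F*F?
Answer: -26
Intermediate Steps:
Y(l, F) = F² + l² (Y(l, F) = l² + F² = F² + l²)
O(M) = 26 (O(M) = 14 + 2*6 = 14 + 12 = 26)
-O(Y(-11, -11)) = -1*26 = -26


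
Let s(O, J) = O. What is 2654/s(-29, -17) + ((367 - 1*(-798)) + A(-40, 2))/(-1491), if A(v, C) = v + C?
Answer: -569971/6177 ≈ -92.273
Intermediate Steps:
A(v, C) = C + v
2654/s(-29, -17) + ((367 - 1*(-798)) + A(-40, 2))/(-1491) = 2654/(-29) + ((367 - 1*(-798)) + (2 - 40))/(-1491) = 2654*(-1/29) + ((367 + 798) - 38)*(-1/1491) = -2654/29 + (1165 - 38)*(-1/1491) = -2654/29 + 1127*(-1/1491) = -2654/29 - 161/213 = -569971/6177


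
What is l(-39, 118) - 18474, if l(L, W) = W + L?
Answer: -18395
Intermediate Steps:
l(L, W) = L + W
l(-39, 118) - 18474 = (-39 + 118) - 18474 = 79 - 18474 = -18395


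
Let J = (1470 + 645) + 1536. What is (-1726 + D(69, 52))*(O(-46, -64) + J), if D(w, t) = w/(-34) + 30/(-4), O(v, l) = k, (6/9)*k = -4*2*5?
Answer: -105948864/17 ≈ -6.2323e+6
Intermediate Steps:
k = -60 (k = 3*(-4*2*5)/2 = 3*(-8*5)/2 = (3/2)*(-40) = -60)
O(v, l) = -60
D(w, t) = -15/2 - w/34 (D(w, t) = w*(-1/34) + 30*(-1/4) = -w/34 - 15/2 = -15/2 - w/34)
J = 3651 (J = 2115 + 1536 = 3651)
(-1726 + D(69, 52))*(O(-46, -64) + J) = (-1726 + (-15/2 - 1/34*69))*(-60 + 3651) = (-1726 + (-15/2 - 69/34))*3591 = (-1726 - 162/17)*3591 = -29504/17*3591 = -105948864/17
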